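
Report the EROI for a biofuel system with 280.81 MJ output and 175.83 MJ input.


EROI = E_out / E_in
= 280.81 / 175.83
= 1.5971

1.5971


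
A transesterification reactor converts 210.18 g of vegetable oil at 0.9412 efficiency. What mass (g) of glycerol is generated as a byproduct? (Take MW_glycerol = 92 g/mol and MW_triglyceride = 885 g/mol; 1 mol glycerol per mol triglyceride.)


glycerol = oil * conv * (92/885)
= 210.18 * 0.9412 * 92 / 885
= 20.5645 g

20.5645 g


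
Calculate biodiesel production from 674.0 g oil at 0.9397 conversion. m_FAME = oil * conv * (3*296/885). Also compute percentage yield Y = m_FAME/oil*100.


m_FAME = oil * conv * (3 * 296 / 885) = oil * conv * (888/885)
= 674.0 * 0.9397 * 888 / 885
= 635.5048 g
Y = m_FAME / oil * 100 = conv * (888/885) * 100
= 0.9397 * 888 / 885 * 100
= 94.29%

635.5048 g FAME; Y = 94.29%


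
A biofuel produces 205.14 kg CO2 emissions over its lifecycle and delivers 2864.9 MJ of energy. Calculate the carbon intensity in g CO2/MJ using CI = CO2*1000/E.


CI = CO2 * 1000 / E
= 205.14 * 1000 / 2864.9
= 71.6046 g CO2/MJ

71.6046 g CO2/MJ


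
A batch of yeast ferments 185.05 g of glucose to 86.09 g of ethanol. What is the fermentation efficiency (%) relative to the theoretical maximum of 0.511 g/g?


Fermentation efficiency = (actual / (0.511 * glucose)) * 100
= (86.09 / (0.511 * 185.05)) * 100
= 91.0422%

91.0422%


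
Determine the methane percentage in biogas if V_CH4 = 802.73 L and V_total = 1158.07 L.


CH4% = V_CH4 / V_total * 100
= 802.73 / 1158.07 * 100
= 69.3162%

69.3162%


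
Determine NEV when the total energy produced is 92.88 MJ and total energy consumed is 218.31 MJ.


NEV = E_out - E_in
= 92.88 - 218.31
= -125.4300 MJ

-125.4300 MJ


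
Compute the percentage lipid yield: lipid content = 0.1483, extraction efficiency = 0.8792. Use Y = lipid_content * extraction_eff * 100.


Y = lipid_content * extraction_eff * 100
= 0.1483 * 0.8792 * 100
= 13.0385%

13.0385%


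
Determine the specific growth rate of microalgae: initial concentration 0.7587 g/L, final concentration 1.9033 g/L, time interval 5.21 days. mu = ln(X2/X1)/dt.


mu = ln(X2/X1) / dt
= ln(1.9033/0.7587) / 5.21
= 0.1765 per day

0.1765 per day


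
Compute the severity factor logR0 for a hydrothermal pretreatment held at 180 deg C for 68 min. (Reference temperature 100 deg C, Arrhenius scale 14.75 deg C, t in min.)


logR0 = log10(t * exp((T - 100) / 14.75))
= log10(68 * exp((180 - 100) / 14.75))
= 4.1880

4.1880


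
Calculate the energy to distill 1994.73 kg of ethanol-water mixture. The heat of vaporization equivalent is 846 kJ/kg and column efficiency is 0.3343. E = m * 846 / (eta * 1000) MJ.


E = m * 846 / (eta * 1000)
= 1994.73 * 846 / (0.3343 * 1000)
= 5047.9856 MJ

5047.9856 MJ


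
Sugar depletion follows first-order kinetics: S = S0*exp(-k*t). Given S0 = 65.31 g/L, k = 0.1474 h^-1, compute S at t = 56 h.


S = S0 * exp(-k * t)
S = 65.31 * exp(-0.1474 * 56)
S = 0.0170 g/L

0.0170 g/L


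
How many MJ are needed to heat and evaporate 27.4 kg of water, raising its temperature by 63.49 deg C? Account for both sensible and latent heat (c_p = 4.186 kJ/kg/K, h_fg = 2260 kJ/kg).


E = m_water * (4.186 * dT + 2260) / 1000
= 27.4 * (4.186 * 63.49 + 2260) / 1000
= 69.2061 MJ

69.2061 MJ


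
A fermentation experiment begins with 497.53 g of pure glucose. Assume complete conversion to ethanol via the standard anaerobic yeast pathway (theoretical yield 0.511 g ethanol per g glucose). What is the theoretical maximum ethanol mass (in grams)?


Theoretical ethanol yield: m_EtOH = 0.511 * m_glucose
m_EtOH = 0.511 * 497.53 = 254.2378 g

254.2378 g


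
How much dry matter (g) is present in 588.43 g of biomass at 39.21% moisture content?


Wd = Ww * (1 - MC/100)
= 588.43 * (1 - 39.21/100)
= 357.7066 g

357.7066 g


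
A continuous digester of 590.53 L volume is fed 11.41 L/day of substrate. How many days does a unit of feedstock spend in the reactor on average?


HRT = V / Q
= 590.53 / 11.41
= 51.7555 days

51.7555 days


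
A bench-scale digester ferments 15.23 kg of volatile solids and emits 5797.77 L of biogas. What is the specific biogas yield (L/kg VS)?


Y = V / VS
= 5797.77 / 15.23
= 380.6809 L/kg VS

380.6809 L/kg VS


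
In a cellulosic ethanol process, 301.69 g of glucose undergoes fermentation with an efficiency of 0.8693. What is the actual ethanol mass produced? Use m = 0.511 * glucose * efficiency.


Actual ethanol: m = 0.511 * 301.69 * 0.8693
m = 134.0144 g

134.0144 g


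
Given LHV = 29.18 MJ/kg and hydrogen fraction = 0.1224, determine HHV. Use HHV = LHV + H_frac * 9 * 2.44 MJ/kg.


HHV = LHV + H_frac * 9 * 2.44
= 29.18 + 0.1224 * 9 * 2.44
= 31.8679 MJ/kg

31.8679 MJ/kg


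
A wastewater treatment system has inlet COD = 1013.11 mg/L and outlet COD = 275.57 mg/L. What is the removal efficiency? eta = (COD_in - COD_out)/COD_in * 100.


eta = (COD_in - COD_out) / COD_in * 100
= (1013.11 - 275.57) / 1013.11 * 100
= 72.7996%

72.7996%


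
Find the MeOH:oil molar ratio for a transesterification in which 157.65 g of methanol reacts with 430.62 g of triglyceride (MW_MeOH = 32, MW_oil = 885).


Molar ratio = n_MeOH / n_oil = (MeOH/32) / (oil/885) = (MeOH * 885) / (32 * oil)
= (157.65 * 885) / (32 * 430.62)
= 10.1250

10.1250


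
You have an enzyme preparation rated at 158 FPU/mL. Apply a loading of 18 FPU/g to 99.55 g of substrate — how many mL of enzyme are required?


V = dosage * m_sub / activity
V = 18 * 99.55 / 158
V = 11.3411 mL

11.3411 mL


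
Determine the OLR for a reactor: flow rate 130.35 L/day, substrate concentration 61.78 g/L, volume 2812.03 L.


OLR = Q * S / V
= 130.35 * 61.78 / 2812.03
= 2.8638 g/L/day

2.8638 g/L/day


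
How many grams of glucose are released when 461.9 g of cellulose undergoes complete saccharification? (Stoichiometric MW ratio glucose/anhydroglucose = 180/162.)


glucose = cellulose * 180/162
= 461.9 * 180/162
= 513.2222 g

513.2222 g


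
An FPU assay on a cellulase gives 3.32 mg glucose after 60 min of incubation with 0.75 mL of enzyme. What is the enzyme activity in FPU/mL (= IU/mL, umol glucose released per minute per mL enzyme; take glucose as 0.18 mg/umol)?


Activity = glucose_mg / (0.18 mg/umol * V_mL * t_min)
= 3.32 / (0.18 * 0.75 * 60)
= 0.4099 FPU/mL

0.4099 FPU/mL


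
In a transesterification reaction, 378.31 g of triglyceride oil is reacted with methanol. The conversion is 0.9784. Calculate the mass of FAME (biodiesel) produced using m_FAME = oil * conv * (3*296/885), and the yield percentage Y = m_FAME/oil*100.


m_FAME = oil * conv * (3 * 296 / 885) = oil * conv * (888/885)
= 378.31 * 0.9784 * 888 / 885
= 371.3932 g
Y = m_FAME / oil * 100 = conv * (888/885) * 100
= 0.9784 * 888 / 885 * 100
= 98.17%

371.3932 g FAME; Y = 98.17%


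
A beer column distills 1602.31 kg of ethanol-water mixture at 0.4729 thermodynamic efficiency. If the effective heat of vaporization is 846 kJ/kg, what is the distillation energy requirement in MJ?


E = m * 846 / (eta * 1000)
= 1602.31 * 846 / (0.4729 * 1000)
= 2866.4713 MJ

2866.4713 MJ


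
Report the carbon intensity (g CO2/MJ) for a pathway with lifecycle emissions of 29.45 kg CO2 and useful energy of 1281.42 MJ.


CI = CO2 * 1000 / E
= 29.45 * 1000 / 1281.42
= 22.9823 g CO2/MJ

22.9823 g CO2/MJ


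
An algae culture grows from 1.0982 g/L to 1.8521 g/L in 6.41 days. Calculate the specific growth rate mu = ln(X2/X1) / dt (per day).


mu = ln(X2/X1) / dt
= ln(1.8521/1.0982) / 6.41
= 0.0815 per day

0.0815 per day


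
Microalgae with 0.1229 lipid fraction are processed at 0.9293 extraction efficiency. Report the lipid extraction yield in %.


Y = lipid_content * extraction_eff * 100
= 0.1229 * 0.9293 * 100
= 11.4211%

11.4211%


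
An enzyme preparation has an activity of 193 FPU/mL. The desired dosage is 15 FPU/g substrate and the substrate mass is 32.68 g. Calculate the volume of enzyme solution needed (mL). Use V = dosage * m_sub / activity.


V = dosage * m_sub / activity
V = 15 * 32.68 / 193
V = 2.5399 mL

2.5399 mL


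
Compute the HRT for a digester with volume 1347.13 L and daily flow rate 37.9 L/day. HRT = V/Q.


HRT = V / Q
= 1347.13 / 37.9
= 35.5443 days

35.5443 days


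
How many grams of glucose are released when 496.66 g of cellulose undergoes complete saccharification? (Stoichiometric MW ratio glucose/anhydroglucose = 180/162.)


glucose = cellulose * 180/162
= 496.66 * 180/162
= 551.8444 g

551.8444 g


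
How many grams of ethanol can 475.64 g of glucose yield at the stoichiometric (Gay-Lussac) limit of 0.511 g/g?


Theoretical ethanol yield: m_EtOH = 0.511 * m_glucose
m_EtOH = 0.511 * 475.64 = 243.0520 g

243.0520 g


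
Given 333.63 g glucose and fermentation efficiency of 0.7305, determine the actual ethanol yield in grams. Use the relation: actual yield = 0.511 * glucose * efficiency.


Actual ethanol: m = 0.511 * 333.63 * 0.7305
m = 124.5392 g

124.5392 g


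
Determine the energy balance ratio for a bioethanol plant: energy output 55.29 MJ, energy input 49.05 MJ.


EROI = E_out / E_in
= 55.29 / 49.05
= 1.1272

1.1272


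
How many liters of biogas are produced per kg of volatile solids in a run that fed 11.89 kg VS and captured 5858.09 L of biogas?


Y = V / VS
= 5858.09 / 11.89
= 492.6905 L/kg VS

492.6905 L/kg VS


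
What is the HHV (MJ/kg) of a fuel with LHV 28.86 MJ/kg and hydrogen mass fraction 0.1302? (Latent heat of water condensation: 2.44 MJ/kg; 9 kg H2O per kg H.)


HHV = LHV + H_frac * 9 * 2.44
= 28.86 + 0.1302 * 9 * 2.44
= 31.7192 MJ/kg

31.7192 MJ/kg


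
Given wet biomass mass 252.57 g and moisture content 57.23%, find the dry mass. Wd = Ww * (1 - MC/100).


Wd = Ww * (1 - MC/100)
= 252.57 * (1 - 57.23/100)
= 108.0242 g

108.0242 g


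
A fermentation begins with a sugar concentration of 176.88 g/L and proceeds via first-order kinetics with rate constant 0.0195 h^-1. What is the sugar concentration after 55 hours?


S = S0 * exp(-k * t)
S = 176.88 * exp(-0.0195 * 55)
S = 60.5199 g/L

60.5199 g/L


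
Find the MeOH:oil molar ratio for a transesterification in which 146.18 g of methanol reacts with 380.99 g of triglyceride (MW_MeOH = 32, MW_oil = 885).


Molar ratio = n_MeOH / n_oil = (MeOH/32) / (oil/885) = (MeOH * 885) / (32 * oil)
= (146.18 * 885) / (32 * 380.99)
= 10.6113

10.6113


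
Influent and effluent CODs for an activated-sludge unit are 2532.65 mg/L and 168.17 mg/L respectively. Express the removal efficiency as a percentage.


eta = (COD_in - COD_out) / COD_in * 100
= (2532.65 - 168.17) / 2532.65 * 100
= 93.3599%

93.3599%


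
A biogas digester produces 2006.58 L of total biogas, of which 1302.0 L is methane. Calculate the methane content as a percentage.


CH4% = V_CH4 / V_total * 100
= 1302.0 / 2006.58 * 100
= 64.8865%

64.8865%


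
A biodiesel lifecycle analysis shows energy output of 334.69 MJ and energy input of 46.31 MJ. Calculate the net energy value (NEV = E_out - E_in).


NEV = E_out - E_in
= 334.69 - 46.31
= 288.3800 MJ

288.3800 MJ


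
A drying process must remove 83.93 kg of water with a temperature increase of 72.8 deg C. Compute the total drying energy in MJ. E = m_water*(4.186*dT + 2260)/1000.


E = m_water * (4.186 * dT + 2260) / 1000
= 83.93 * (4.186 * 72.8 + 2260) / 1000
= 215.2587 MJ

215.2587 MJ


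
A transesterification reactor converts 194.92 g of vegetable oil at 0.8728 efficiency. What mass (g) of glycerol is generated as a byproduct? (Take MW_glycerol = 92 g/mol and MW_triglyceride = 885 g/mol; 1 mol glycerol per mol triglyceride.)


glycerol = oil * conv * (92/885)
= 194.92 * 0.8728 * 92 / 885
= 17.6854 g

17.6854 g


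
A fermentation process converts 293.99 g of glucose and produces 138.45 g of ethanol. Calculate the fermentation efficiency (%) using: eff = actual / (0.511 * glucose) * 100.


Fermentation efficiency = (actual / (0.511 * glucose)) * 100
= (138.45 / (0.511 * 293.99)) * 100
= 92.1594%

92.1594%


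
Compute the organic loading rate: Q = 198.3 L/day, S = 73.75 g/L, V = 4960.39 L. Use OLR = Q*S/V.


OLR = Q * S / V
= 198.3 * 73.75 / 4960.39
= 2.9483 g/L/day

2.9483 g/L/day


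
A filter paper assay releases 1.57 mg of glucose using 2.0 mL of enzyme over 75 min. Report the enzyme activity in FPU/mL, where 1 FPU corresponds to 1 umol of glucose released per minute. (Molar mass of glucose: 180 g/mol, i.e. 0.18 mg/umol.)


Activity = glucose_mg / (0.18 mg/umol * V_mL * t_min)
= 1.57 / (0.18 * 2.0 * 75)
= 0.0581 FPU/mL

0.0581 FPU/mL


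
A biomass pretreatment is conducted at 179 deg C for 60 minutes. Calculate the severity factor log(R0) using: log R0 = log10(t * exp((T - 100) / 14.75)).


logR0 = log10(t * exp((T - 100) / 14.75))
= log10(60 * exp((179 - 100) / 14.75))
= 4.1042

4.1042


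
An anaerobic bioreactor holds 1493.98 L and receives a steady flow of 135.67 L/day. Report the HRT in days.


HRT = V / Q
= 1493.98 / 135.67
= 11.0119 days

11.0119 days


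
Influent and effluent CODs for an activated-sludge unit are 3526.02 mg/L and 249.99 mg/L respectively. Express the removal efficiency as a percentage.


eta = (COD_in - COD_out) / COD_in * 100
= (3526.02 - 249.99) / 3526.02 * 100
= 92.9101%

92.9101%


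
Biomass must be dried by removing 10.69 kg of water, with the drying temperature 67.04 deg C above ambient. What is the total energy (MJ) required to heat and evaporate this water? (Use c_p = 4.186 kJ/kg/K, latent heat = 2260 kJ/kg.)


E = m_water * (4.186 * dT + 2260) / 1000
= 10.69 * (4.186 * 67.04 + 2260) / 1000
= 27.1593 MJ

27.1593 MJ


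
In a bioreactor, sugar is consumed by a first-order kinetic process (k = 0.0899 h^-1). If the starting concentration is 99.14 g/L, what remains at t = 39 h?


S = S0 * exp(-k * t)
S = 99.14 * exp(-0.0899 * 39)
S = 2.9756 g/L

2.9756 g/L


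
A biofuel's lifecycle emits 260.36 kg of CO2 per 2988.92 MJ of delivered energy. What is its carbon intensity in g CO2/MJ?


CI = CO2 * 1000 / E
= 260.36 * 1000 / 2988.92
= 87.1084 g CO2/MJ

87.1084 g CO2/MJ


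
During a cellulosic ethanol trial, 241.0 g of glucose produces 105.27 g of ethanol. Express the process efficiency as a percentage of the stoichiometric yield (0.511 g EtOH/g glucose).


Fermentation efficiency = (actual / (0.511 * glucose)) * 100
= (105.27 / (0.511 * 241.0)) * 100
= 85.4804%

85.4804%


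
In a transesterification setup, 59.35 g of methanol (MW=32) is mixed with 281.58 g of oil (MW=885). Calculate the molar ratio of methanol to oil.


Molar ratio = n_MeOH / n_oil = (MeOH/32) / (oil/885) = (MeOH * 885) / (32 * oil)
= (59.35 * 885) / (32 * 281.58)
= 5.8292

5.8292


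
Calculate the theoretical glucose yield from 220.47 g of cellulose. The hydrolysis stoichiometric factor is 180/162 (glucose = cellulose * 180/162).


glucose = cellulose * 180/162
= 220.47 * 180/162
= 244.9667 g

244.9667 g


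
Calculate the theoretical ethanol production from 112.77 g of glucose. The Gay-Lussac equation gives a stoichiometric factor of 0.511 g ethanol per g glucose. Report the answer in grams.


Theoretical ethanol yield: m_EtOH = 0.511 * m_glucose
m_EtOH = 0.511 * 112.77 = 57.6255 g

57.6255 g


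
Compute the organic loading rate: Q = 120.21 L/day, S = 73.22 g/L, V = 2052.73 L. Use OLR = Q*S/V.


OLR = Q * S / V
= 120.21 * 73.22 / 2052.73
= 4.2878 g/L/day

4.2878 g/L/day


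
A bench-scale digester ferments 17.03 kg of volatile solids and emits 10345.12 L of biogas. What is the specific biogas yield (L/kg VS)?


Y = V / VS
= 10345.12 / 17.03
= 607.4645 L/kg VS

607.4645 L/kg VS


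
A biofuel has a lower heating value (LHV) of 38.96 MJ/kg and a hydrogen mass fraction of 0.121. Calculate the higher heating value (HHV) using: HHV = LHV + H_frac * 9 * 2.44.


HHV = LHV + H_frac * 9 * 2.44
= 38.96 + 0.121 * 9 * 2.44
= 41.6172 MJ/kg

41.6172 MJ/kg


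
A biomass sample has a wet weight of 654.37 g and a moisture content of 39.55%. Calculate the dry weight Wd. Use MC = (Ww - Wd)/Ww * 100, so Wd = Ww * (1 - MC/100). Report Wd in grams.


Wd = Ww * (1 - MC/100)
= 654.37 * (1 - 39.55/100)
= 395.5667 g

395.5667 g


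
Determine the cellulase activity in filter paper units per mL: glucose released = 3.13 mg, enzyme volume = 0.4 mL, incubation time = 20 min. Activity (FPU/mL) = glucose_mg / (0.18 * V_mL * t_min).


Activity = glucose_mg / (0.18 mg/umol * V_mL * t_min)
= 3.13 / (0.18 * 0.4 * 20)
= 2.1736 FPU/mL

2.1736 FPU/mL


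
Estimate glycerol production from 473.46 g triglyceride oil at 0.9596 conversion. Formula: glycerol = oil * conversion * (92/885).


glycerol = oil * conv * (92/885)
= 473.46 * 0.9596 * 92 / 885
= 47.2300 g

47.2300 g


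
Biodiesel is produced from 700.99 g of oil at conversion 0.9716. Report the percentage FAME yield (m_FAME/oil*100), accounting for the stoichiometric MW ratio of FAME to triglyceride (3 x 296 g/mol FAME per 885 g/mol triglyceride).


m_FAME = oil * conv * (3 * 296 / 885) = oil * conv * (888/885)
= 700.99 * 0.9716 * 888 / 885
= 683.3906 g
Y = m_FAME / oil * 100 = conv * (888/885) * 100
= 0.9716 * 888 / 885 * 100
= 97.49%

97.49%


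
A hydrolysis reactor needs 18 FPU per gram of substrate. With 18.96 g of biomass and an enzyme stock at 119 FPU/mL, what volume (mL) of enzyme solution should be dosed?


V = dosage * m_sub / activity
V = 18 * 18.96 / 119
V = 2.8679 mL

2.8679 mL


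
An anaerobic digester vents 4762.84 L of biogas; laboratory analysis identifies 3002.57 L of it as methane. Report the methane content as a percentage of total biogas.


CH4% = V_CH4 / V_total * 100
= 3002.57 / 4762.84 * 100
= 63.0416%

63.0416%


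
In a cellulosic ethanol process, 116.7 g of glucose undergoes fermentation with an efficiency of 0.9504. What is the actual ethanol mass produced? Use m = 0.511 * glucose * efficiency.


Actual ethanol: m = 0.511 * 116.7 * 0.9504
m = 56.6759 g

56.6759 g


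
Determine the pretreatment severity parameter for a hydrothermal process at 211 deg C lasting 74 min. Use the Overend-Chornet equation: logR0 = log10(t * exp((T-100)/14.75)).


logR0 = log10(t * exp((T - 100) / 14.75))
= log10(74 * exp((211 - 100) / 14.75))
= 5.1375

5.1375


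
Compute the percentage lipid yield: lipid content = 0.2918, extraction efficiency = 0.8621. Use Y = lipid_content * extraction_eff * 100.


Y = lipid_content * extraction_eff * 100
= 0.2918 * 0.8621 * 100
= 25.1561%

25.1561%


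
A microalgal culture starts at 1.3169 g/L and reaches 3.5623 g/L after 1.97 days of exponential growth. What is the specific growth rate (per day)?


mu = ln(X2/X1) / dt
= ln(3.5623/1.3169) / 1.97
= 0.5051 per day

0.5051 per day


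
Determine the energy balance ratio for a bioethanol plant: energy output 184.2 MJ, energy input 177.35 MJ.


EROI = E_out / E_in
= 184.2 / 177.35
= 1.0386

1.0386


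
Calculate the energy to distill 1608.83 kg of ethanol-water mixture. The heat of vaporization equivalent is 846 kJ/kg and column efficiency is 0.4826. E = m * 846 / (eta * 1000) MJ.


E = m * 846 / (eta * 1000)
= 1608.83 * 846 / (0.4826 * 1000)
= 2820.2863 MJ

2820.2863 MJ


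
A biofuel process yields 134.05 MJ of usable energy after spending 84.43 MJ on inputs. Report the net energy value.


NEV = E_out - E_in
= 134.05 - 84.43
= 49.6200 MJ

49.6200 MJ


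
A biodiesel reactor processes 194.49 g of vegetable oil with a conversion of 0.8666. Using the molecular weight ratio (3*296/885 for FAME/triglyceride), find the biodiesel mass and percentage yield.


m_FAME = oil * conv * (3 * 296 / 885) = oil * conv * (888/885)
= 194.49 * 0.8666 * 888 / 885
= 169.1164 g
Y = m_FAME / oil * 100 = conv * (888/885) * 100
= 0.8666 * 888 / 885 * 100
= 86.95%

169.1164 g FAME; Y = 86.95%


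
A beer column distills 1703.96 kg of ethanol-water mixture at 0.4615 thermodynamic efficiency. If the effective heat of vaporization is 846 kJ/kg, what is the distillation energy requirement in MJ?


E = m * 846 / (eta * 1000)
= 1703.96 * 846 / (0.4615 * 1000)
= 3123.6190 MJ

3123.6190 MJ


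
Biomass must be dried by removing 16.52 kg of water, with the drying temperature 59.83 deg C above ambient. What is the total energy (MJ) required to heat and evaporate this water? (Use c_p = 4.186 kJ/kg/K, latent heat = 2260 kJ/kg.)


E = m_water * (4.186 * dT + 2260) / 1000
= 16.52 * (4.186 * 59.83 + 2260) / 1000
= 41.4726 MJ

41.4726 MJ


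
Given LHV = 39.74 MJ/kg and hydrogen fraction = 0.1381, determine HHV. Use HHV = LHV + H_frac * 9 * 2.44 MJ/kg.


HHV = LHV + H_frac * 9 * 2.44
= 39.74 + 0.1381 * 9 * 2.44
= 42.7727 MJ/kg

42.7727 MJ/kg


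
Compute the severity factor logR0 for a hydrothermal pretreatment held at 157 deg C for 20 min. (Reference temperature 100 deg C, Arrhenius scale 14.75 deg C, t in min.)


logR0 = log10(t * exp((T - 100) / 14.75))
= log10(20 * exp((157 - 100) / 14.75))
= 2.9793

2.9793


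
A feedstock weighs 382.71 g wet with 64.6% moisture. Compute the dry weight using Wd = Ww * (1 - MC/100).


Wd = Ww * (1 - MC/100)
= 382.71 * (1 - 64.6/100)
= 135.4793 g

135.4793 g


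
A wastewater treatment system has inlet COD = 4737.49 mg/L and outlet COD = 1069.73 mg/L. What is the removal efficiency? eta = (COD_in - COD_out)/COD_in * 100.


eta = (COD_in - COD_out) / COD_in * 100
= (4737.49 - 1069.73) / 4737.49 * 100
= 77.4199%

77.4199%


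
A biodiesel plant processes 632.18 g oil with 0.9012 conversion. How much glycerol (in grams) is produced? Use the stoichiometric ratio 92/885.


glycerol = oil * conv * (92/885)
= 632.18 * 0.9012 * 92 / 885
= 59.2252 g

59.2252 g


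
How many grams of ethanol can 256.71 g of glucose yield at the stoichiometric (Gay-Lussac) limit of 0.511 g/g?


Theoretical ethanol yield: m_EtOH = 0.511 * m_glucose
m_EtOH = 0.511 * 256.71 = 131.1788 g

131.1788 g


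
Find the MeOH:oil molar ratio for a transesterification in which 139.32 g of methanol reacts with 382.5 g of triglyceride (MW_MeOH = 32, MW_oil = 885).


Molar ratio = n_MeOH / n_oil = (MeOH/32) / (oil/885) = (MeOH * 885) / (32 * oil)
= (139.32 * 885) / (32 * 382.5)
= 10.0734

10.0734


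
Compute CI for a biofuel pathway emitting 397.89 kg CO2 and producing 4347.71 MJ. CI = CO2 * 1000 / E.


CI = CO2 * 1000 / E
= 397.89 * 1000 / 4347.71
= 91.5171 g CO2/MJ

91.5171 g CO2/MJ


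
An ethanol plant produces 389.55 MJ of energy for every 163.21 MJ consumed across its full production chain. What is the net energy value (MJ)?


NEV = E_out - E_in
= 389.55 - 163.21
= 226.3400 MJ

226.3400 MJ


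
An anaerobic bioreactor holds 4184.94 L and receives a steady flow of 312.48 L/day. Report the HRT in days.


HRT = V / Q
= 4184.94 / 312.48
= 13.3927 days

13.3927 days


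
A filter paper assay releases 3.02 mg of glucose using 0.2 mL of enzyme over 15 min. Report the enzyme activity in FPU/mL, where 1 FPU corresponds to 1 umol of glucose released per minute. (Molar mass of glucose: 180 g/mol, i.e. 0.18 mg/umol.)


Activity = glucose_mg / (0.18 mg/umol * V_mL * t_min)
= 3.02 / (0.18 * 0.2 * 15)
= 5.5926 FPU/mL

5.5926 FPU/mL


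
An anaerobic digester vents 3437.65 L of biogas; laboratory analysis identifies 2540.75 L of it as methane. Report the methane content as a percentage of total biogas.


CH4% = V_CH4 / V_total * 100
= 2540.75 / 3437.65 * 100
= 73.9095%

73.9095%


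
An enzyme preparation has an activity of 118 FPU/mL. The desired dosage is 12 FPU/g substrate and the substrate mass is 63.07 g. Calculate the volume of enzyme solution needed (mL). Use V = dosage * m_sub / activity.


V = dosage * m_sub / activity
V = 12 * 63.07 / 118
V = 6.4139 mL

6.4139 mL


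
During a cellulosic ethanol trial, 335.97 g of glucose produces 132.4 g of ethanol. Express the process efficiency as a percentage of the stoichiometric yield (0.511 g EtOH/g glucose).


Fermentation efficiency = (actual / (0.511 * glucose)) * 100
= (132.4 / (0.511 * 335.97)) * 100
= 77.1199%

77.1199%


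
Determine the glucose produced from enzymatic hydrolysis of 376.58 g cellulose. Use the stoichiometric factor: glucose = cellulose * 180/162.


glucose = cellulose * 180/162
= 376.58 * 180/162
= 418.4222 g

418.4222 g


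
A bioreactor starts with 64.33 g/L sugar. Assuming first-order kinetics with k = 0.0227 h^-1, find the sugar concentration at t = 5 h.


S = S0 * exp(-k * t)
S = 64.33 * exp(-0.0227 * 5)
S = 57.4277 g/L

57.4277 g/L


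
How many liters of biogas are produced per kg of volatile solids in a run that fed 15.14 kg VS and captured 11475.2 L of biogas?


Y = V / VS
= 11475.2 / 15.14
= 757.9392 L/kg VS

757.9392 L/kg VS


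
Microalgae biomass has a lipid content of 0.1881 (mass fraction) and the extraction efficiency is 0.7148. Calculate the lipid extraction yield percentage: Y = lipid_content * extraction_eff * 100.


Y = lipid_content * extraction_eff * 100
= 0.1881 * 0.7148 * 100
= 13.4454%

13.4454%


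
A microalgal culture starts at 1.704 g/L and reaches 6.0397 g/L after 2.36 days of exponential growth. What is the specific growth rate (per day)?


mu = ln(X2/X1) / dt
= ln(6.0397/1.704) / 2.36
= 0.5362 per day

0.5362 per day


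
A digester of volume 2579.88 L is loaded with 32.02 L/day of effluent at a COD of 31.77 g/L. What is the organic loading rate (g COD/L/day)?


OLR = Q * S / V
= 32.02 * 31.77 / 2579.88
= 0.3943 g/L/day

0.3943 g/L/day


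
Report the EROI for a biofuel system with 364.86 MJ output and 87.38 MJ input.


EROI = E_out / E_in
= 364.86 / 87.38
= 4.1756

4.1756


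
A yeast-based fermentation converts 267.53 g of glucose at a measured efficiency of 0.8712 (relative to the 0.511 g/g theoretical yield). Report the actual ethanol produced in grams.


Actual ethanol: m = 0.511 * 267.53 * 0.8712
m = 119.0999 g

119.0999 g


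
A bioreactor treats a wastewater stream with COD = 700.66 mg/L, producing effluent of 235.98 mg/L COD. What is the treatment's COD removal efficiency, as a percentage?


eta = (COD_in - COD_out) / COD_in * 100
= (700.66 - 235.98) / 700.66 * 100
= 66.3203%

66.3203%


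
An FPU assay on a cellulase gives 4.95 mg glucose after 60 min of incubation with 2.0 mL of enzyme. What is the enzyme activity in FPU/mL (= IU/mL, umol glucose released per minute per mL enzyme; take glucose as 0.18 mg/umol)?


Activity = glucose_mg / (0.18 mg/umol * V_mL * t_min)
= 4.95 / (0.18 * 2.0 * 60)
= 0.2292 FPU/mL

0.2292 FPU/mL


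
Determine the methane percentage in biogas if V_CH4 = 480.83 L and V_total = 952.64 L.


CH4% = V_CH4 / V_total * 100
= 480.83 / 952.64 * 100
= 50.4734%

50.4734%


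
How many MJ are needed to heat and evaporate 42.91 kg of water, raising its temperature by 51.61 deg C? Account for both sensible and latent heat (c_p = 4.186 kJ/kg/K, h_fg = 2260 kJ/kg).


E = m_water * (4.186 * dT + 2260) / 1000
= 42.91 * (4.186 * 51.61 + 2260) / 1000
= 106.2469 MJ

106.2469 MJ


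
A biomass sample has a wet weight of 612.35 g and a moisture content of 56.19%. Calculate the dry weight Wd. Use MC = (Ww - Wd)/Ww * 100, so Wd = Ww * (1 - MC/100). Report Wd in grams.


Wd = Ww * (1 - MC/100)
= 612.35 * (1 - 56.19/100)
= 268.2705 g

268.2705 g


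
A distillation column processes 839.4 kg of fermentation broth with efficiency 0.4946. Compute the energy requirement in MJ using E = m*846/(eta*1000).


E = m * 846 / (eta * 1000)
= 839.4 * 846 / (0.4946 * 1000)
= 1435.7711 MJ

1435.7711 MJ


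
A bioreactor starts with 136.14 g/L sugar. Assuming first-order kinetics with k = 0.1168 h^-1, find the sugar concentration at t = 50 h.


S = S0 * exp(-k * t)
S = 136.14 * exp(-0.1168 * 50)
S = 0.3960 g/L

0.3960 g/L


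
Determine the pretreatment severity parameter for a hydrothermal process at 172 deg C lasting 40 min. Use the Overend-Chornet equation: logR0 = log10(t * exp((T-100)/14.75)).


logR0 = log10(t * exp((T - 100) / 14.75))
= log10(40 * exp((172 - 100) / 14.75))
= 3.7220

3.7220


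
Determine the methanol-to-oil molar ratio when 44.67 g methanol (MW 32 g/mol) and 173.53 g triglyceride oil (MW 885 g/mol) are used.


Molar ratio = n_MeOH / n_oil = (MeOH/32) / (oil/885) = (MeOH * 885) / (32 * oil)
= (44.67 * 885) / (32 * 173.53)
= 7.1193

7.1193


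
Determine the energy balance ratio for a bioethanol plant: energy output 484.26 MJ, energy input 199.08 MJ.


EROI = E_out / E_in
= 484.26 / 199.08
= 2.4325

2.4325


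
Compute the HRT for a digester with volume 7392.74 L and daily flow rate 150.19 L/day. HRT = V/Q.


HRT = V / Q
= 7392.74 / 150.19
= 49.2226 days

49.2226 days


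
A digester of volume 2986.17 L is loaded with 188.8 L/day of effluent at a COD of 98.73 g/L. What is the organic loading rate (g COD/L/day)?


OLR = Q * S / V
= 188.8 * 98.73 / 2986.17
= 6.2422 g/L/day

6.2422 g/L/day


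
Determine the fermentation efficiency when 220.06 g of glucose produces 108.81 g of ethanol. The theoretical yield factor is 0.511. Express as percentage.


Fermentation efficiency = (actual / (0.511 * glucose)) * 100
= (108.81 / (0.511 * 220.06)) * 100
= 96.7624%

96.7624%


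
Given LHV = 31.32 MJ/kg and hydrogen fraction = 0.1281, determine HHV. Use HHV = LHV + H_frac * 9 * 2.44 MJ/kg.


HHV = LHV + H_frac * 9 * 2.44
= 31.32 + 0.1281 * 9 * 2.44
= 34.1331 MJ/kg

34.1331 MJ/kg


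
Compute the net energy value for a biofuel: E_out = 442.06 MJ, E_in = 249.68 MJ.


NEV = E_out - E_in
= 442.06 - 249.68
= 192.3800 MJ

192.3800 MJ


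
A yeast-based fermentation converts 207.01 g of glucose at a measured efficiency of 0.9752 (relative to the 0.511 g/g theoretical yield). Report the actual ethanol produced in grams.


Actual ethanol: m = 0.511 * 207.01 * 0.9752
m = 103.1587 g

103.1587 g


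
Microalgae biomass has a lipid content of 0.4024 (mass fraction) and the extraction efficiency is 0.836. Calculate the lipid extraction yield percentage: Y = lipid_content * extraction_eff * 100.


Y = lipid_content * extraction_eff * 100
= 0.4024 * 0.836 * 100
= 33.6406%

33.6406%


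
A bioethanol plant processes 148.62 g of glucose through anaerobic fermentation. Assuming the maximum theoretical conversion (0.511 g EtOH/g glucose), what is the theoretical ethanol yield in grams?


Theoretical ethanol yield: m_EtOH = 0.511 * m_glucose
m_EtOH = 0.511 * 148.62 = 75.9448 g

75.9448 g


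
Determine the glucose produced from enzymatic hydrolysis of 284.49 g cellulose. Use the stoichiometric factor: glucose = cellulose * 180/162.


glucose = cellulose * 180/162
= 284.49 * 180/162
= 316.1000 g

316.1000 g


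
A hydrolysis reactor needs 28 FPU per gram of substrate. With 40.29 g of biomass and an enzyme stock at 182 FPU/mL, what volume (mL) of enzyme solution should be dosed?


V = dosage * m_sub / activity
V = 28 * 40.29 / 182
V = 6.1985 mL

6.1985 mL


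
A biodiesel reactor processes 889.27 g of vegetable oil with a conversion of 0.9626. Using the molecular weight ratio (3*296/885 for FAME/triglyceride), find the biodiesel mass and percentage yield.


m_FAME = oil * conv * (3 * 296 / 885) = oil * conv * (888/885)
= 889.27 * 0.9626 * 888 / 885
= 858.9130 g
Y = m_FAME / oil * 100 = conv * (888/885) * 100
= 0.9626 * 888 / 885 * 100
= 96.59%

858.9130 g FAME; Y = 96.59%


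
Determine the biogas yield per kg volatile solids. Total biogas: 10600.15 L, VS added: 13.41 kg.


Y = V / VS
= 10600.15 / 13.41
= 790.4661 L/kg VS

790.4661 L/kg VS


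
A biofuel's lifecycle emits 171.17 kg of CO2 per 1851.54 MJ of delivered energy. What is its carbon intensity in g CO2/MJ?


CI = CO2 * 1000 / E
= 171.17 * 1000 / 1851.54
= 92.4474 g CO2/MJ

92.4474 g CO2/MJ


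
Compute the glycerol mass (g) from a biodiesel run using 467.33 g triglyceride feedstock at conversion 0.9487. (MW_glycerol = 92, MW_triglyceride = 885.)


glycerol = oil * conv * (92/885)
= 467.33 * 0.9487 * 92 / 885
= 46.0890 g

46.0890 g


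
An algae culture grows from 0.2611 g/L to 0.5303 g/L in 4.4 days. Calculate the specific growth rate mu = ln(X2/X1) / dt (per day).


mu = ln(X2/X1) / dt
= ln(0.5303/0.2611) / 4.4
= 0.1610 per day

0.1610 per day


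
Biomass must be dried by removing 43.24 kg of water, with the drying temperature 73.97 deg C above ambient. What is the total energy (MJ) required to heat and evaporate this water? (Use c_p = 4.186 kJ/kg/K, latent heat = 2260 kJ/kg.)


E = m_water * (4.186 * dT + 2260) / 1000
= 43.24 * (4.186 * 73.97 + 2260) / 1000
= 111.1112 MJ

111.1112 MJ


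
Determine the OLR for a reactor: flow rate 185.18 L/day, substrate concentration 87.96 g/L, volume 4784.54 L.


OLR = Q * S / V
= 185.18 * 87.96 / 4784.54
= 3.4044 g/L/day

3.4044 g/L/day


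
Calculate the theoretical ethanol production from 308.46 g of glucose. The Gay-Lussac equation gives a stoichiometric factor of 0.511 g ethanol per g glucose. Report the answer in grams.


Theoretical ethanol yield: m_EtOH = 0.511 * m_glucose
m_EtOH = 0.511 * 308.46 = 157.6231 g

157.6231 g


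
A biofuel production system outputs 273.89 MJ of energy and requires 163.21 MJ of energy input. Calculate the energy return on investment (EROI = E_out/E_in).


EROI = E_out / E_in
= 273.89 / 163.21
= 1.6781

1.6781


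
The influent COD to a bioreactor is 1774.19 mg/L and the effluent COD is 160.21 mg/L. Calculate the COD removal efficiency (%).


eta = (COD_in - COD_out) / COD_in * 100
= (1774.19 - 160.21) / 1774.19 * 100
= 90.9700%

90.9700%


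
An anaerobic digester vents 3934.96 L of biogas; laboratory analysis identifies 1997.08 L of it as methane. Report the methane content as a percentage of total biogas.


CH4% = V_CH4 / V_total * 100
= 1997.08 / 3934.96 * 100
= 50.7522%

50.7522%


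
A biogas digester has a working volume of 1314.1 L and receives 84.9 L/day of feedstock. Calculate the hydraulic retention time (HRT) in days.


HRT = V / Q
= 1314.1 / 84.9
= 15.4782 days

15.4782 days


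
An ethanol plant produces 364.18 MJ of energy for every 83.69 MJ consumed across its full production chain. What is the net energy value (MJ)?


NEV = E_out - E_in
= 364.18 - 83.69
= 280.4900 MJ

280.4900 MJ


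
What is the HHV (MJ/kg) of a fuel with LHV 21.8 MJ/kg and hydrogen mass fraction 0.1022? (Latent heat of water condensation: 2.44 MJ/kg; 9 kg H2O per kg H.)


HHV = LHV + H_frac * 9 * 2.44
= 21.8 + 0.1022 * 9 * 2.44
= 24.0443 MJ/kg

24.0443 MJ/kg


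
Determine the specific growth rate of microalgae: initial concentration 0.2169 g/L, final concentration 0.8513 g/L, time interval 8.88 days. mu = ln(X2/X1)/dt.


mu = ln(X2/X1) / dt
= ln(0.8513/0.2169) / 8.88
= 0.1540 per day

0.1540 per day


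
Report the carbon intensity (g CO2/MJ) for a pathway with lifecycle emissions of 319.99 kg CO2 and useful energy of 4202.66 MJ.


CI = CO2 * 1000 / E
= 319.99 * 1000 / 4202.66
= 76.1399 g CO2/MJ

76.1399 g CO2/MJ


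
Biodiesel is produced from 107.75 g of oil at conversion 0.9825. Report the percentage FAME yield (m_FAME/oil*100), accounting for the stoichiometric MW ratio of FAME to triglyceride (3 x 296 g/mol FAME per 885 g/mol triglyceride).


m_FAME = oil * conv * (3 * 296 / 885) = oil * conv * (888/885)
= 107.75 * 0.9825 * 888 / 885
= 106.2232 g
Y = m_FAME / oil * 100 = conv * (888/885) * 100
= 0.9825 * 888 / 885 * 100
= 98.58%

98.58%


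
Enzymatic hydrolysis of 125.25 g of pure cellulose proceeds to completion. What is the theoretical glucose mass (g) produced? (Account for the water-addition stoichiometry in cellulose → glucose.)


glucose = cellulose * 180/162
= 125.25 * 180/162
= 139.1667 g

139.1667 g


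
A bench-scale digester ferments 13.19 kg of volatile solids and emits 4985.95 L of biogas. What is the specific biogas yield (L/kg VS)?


Y = V / VS
= 4985.95 / 13.19
= 378.0099 L/kg VS

378.0099 L/kg VS


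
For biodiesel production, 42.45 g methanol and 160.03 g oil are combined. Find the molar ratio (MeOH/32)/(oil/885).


Molar ratio = n_MeOH / n_oil = (MeOH/32) / (oil/885) = (MeOH * 885) / (32 * oil)
= (42.45 * 885) / (32 * 160.03)
= 7.3362

7.3362


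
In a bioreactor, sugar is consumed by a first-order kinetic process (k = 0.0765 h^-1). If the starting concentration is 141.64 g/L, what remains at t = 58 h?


S = S0 * exp(-k * t)
S = 141.64 * exp(-0.0765 * 58)
S = 1.6758 g/L

1.6758 g/L


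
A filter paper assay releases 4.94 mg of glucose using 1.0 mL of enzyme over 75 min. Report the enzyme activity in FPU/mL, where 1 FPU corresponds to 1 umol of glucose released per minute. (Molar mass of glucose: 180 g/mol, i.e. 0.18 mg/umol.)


Activity = glucose_mg / (0.18 mg/umol * V_mL * t_min)
= 4.94 / (0.18 * 1.0 * 75)
= 0.3659 FPU/mL

0.3659 FPU/mL


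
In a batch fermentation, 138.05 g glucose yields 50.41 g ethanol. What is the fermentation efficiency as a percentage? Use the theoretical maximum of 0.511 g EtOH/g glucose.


Fermentation efficiency = (actual / (0.511 * glucose)) * 100
= (50.41 / (0.511 * 138.05)) * 100
= 71.4594%

71.4594%


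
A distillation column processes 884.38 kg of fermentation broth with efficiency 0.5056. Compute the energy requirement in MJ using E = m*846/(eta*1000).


E = m * 846 / (eta * 1000)
= 884.38 * 846 / (0.5056 * 1000)
= 1479.7972 MJ

1479.7972 MJ


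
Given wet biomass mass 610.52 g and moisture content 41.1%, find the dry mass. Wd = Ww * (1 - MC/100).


Wd = Ww * (1 - MC/100)
= 610.52 * (1 - 41.1/100)
= 359.5963 g

359.5963 g


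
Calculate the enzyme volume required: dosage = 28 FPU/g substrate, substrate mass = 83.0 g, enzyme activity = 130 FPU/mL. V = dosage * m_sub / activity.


V = dosage * m_sub / activity
V = 28 * 83.0 / 130
V = 17.8769 mL

17.8769 mL


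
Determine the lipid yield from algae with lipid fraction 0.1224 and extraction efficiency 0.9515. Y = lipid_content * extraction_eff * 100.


Y = lipid_content * extraction_eff * 100
= 0.1224 * 0.9515 * 100
= 11.6464%

11.6464%


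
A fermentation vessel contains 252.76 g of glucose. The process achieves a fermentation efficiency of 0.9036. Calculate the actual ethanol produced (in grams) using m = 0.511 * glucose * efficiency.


Actual ethanol: m = 0.511 * 252.76 * 0.9036
m = 116.7093 g

116.7093 g


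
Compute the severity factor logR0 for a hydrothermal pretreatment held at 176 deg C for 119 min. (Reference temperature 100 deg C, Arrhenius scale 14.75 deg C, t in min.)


logR0 = log10(t * exp((T - 100) / 14.75))
= log10(119 * exp((176 - 100) / 14.75))
= 4.3133

4.3133


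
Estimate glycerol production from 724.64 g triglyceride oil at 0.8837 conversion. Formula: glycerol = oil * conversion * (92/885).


glycerol = oil * conv * (92/885)
= 724.64 * 0.8837 * 92 / 885
= 66.5690 g

66.5690 g


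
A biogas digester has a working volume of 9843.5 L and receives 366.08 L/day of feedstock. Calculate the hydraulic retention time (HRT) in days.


HRT = V / Q
= 9843.5 / 366.08
= 26.8889 days

26.8889 days


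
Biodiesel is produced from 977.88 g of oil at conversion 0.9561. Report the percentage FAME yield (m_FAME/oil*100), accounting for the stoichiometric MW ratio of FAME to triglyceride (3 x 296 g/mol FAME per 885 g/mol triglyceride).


m_FAME = oil * conv * (3 * 296 / 885) = oil * conv * (888/885)
= 977.88 * 0.9561 * 888 / 885
= 938.1204 g
Y = m_FAME / oil * 100 = conv * (888/885) * 100
= 0.9561 * 888 / 885 * 100
= 95.93%

95.93%


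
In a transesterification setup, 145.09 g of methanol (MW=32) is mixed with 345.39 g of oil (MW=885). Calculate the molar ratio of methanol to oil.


Molar ratio = n_MeOH / n_oil = (MeOH/32) / (oil/885) = (MeOH * 885) / (32 * oil)
= (145.09 * 885) / (32 * 345.39)
= 11.6177

11.6177


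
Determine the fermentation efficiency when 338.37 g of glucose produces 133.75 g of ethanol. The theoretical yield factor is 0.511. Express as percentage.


Fermentation efficiency = (actual / (0.511 * glucose)) * 100
= (133.75 / (0.511 * 338.37)) * 100
= 77.3537%

77.3537%
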